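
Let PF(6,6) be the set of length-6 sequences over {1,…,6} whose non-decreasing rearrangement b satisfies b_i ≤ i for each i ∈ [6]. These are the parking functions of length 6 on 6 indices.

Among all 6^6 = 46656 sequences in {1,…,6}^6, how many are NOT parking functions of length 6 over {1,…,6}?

|PF(6,6)| = (6+1−6)·(6+1)^{6−1} = 1 · 16807 = 16807 [KW]
Example (3,4,5,4,6,3) → sorted (3,3,4,4,5,6): b_1=3>1, not a PF.
6^6 − 16807 = 46656 − 16807 = 29849

29849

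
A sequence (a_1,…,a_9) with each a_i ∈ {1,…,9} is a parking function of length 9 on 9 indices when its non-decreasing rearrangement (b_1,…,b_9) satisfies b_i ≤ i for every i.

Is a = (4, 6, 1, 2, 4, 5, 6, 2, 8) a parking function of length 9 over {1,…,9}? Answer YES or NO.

Order a: b = (1, 2, 2, 4, 4, 5, 6, 6, 8).
  b_1=1 ≤ 1
  b_2=2 ≤ 2
  b_3=2 ≤ 3
  b_4=4 ≤ 4
  b_5=4 ≤ 5
  b_6=5 ≤ 6
  b_7=6 ≤ 7
  b_8=6 ≤ 8
  b_9=8 ≤ 9
All bounds hold ⇒ YES

YES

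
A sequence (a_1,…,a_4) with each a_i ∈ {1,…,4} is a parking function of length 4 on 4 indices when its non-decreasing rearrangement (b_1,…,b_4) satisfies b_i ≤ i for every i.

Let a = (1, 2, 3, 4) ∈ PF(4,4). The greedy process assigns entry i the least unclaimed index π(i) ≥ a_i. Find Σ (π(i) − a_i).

0

Σπ = 10 ({1..4} each once); Σa = 1+2+3+4 = 10; disp = 10−10 = 0.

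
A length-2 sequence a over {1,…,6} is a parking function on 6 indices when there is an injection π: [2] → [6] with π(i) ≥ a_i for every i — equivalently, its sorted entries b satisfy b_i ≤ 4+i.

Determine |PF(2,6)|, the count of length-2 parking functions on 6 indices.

Count = (6−2+1)·(6+1)^(2−1) = 5×7 = 35 (Konheim–Weiss)
E.g. (6,3) → sorted (3,6): b_i ≤ 4+i ∀i, a PF.

35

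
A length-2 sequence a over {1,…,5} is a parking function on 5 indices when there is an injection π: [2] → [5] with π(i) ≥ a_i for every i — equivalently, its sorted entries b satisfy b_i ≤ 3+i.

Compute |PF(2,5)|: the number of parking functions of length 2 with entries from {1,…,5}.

Count = 4·6^1 = 4·6 = 24 (Konheim–Weiss)
Example (1,2) → sorted (1,2): b_i ≤ 3+i ∀i, a PF.

24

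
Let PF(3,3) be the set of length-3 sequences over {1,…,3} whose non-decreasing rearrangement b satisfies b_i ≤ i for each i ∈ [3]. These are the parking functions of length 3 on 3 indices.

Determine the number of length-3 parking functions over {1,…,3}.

#PF = (3+1−3)·(3+1)^{3−1} = 1·16 = 16
One tuple (3,1,1) → sorted (1,1,3): b_i ≤ i ∀i, a PF.

16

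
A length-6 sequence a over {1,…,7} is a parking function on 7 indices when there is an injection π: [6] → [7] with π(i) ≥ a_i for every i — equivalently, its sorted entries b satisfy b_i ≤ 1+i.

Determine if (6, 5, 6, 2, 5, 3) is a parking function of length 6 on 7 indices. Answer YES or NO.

Sorted: b = (2, 3, 5, 5, 6, 6).
  b_1=2 ≤ 2
  b_2=3 ≤ 3
  b_3=5 > 4
  fails at i=3 ⇒ NO

NO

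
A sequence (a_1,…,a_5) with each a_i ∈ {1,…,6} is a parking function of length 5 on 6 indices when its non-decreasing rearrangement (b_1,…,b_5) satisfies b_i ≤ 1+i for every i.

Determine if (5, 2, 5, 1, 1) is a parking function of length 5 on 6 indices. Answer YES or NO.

Order a: b = (1, 1, 2, 5, 5).
  b_1=1 ≤ 2
  b_2=1 ≤ 3
  b_3=2 ≤ 4
  b_4=5 ≤ 5
  b_5=5 ≤ 6
All bounds hold ⇒ YES

YES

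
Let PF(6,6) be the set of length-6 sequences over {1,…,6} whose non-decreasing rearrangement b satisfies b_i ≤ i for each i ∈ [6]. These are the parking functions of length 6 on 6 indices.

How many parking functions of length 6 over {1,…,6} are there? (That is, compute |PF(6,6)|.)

Count = (7−6)·7^(6−1) = 1 · 16807 = 16807
Check (4,2,4,3,3,1) → sorted (1,2,3,3,4,4): b_i ≤ i ∀i, a PF.

16807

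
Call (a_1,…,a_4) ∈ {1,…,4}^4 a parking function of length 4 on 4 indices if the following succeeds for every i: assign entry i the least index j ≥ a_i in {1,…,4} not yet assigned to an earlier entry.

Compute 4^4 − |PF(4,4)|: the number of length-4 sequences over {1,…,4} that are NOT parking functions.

131

Count = (5−4)·5^(4−1) = 1·125 = 125 (Konheim–Weiss)
E.g. (3,1,3,3) → sorted (1,3,3,3): b_2=3>2, not a PF.
So 256 − 125 = 131 fail.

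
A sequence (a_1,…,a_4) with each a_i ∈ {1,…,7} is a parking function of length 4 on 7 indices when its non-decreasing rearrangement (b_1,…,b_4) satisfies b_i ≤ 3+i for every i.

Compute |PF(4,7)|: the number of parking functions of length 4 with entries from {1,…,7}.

|PF(4,7)| = (7+1−4)·(7+1)^{4−1} = 4 · 512 = 2048 [KW]
One tuple (7,5,1,3) → sorted (1,3,5,7): b_i ≤ 3+i ∀i, a PF.

2048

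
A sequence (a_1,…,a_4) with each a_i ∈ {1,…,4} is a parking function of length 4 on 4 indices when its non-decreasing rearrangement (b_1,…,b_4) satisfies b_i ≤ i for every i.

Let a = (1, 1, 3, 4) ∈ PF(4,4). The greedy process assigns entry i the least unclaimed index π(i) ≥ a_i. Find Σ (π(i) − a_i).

Σπ = 4·5/2 = 10 (π permutes [4]); Σa = 1+1+3+4 = 9; disp = 10−9 = 1.

1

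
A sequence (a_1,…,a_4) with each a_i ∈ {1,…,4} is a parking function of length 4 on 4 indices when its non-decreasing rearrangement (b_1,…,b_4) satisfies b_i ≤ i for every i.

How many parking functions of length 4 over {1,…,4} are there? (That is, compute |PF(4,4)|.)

125

#PF = 1·5^3 = 1·125 = 125
E.g. (2,1,4,3) → sorted (1,2,3,4): b_i ≤ i ∀i, a PF.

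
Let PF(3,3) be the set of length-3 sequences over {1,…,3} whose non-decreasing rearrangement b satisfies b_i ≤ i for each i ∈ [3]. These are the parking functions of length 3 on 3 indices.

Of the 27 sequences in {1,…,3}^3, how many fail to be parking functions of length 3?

|PF(3,3)| = (3−3+1)·(3+1)^(3−1) = 1 · 16 = 16 [KW]
One tuple (3,2,3) → sorted (2,3,3): b_1=2>1, not a PF.
So 27 − 16 = 11 fail.

11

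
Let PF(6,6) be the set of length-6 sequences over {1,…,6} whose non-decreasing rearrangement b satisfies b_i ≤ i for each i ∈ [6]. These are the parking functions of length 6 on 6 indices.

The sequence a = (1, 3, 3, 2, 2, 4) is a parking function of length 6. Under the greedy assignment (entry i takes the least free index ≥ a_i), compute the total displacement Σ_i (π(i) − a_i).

6

Σπ(i) = 1+…+6 = 21; Σa = 1+3+3+2+2+4 = 15; disp = 21−15 = 6.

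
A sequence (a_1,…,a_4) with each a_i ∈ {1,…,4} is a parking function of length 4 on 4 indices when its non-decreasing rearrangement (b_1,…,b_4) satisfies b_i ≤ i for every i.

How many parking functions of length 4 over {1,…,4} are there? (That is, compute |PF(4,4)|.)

Count = (4+1−4)·(4+1)^{4−1} = 1·125 = 125 (Konheim–Weiss)
Example (1,3,1,3) → sorted (1,1,3,3): b_i ≤ i ∀i, a PF.

125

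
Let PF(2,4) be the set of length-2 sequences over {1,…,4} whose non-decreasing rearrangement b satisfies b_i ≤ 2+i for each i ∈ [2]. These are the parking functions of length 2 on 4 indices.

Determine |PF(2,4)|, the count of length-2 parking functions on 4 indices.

|PF(2,4)| = 3·5^1 = 3·5 = 15 (Pollak)
Example (1,3) → sorted (1,3): b_i ≤ 2+i ∀i, a PF.

15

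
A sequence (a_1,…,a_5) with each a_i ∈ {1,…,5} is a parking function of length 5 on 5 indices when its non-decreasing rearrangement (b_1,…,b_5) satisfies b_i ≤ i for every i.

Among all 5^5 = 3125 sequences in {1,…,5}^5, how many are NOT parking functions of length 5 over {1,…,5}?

1829

|PF(5,5)| = 1·6^4 = 1·1296 = 1296
One tuple (3,3,4,3,5) → sorted (3,3,3,4,5): b_1=3>1, not a PF.
5^5 − 1296 = 3125 − 1296 = 1829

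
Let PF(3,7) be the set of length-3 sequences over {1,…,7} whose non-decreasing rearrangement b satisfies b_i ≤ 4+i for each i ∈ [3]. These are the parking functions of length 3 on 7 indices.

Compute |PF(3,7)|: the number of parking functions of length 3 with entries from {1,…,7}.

320

#PF = 5·8^2 = 5 · 64 = 320 [KW]
Example (4,1,6) → sorted (1,4,6): b_i ≤ 4+i ∀i, a PF.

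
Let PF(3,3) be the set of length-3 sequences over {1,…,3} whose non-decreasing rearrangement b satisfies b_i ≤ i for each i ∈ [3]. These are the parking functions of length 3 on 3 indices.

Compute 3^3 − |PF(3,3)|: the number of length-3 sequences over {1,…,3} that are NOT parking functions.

#PF = 1·4^2 = 1·16 = 16 (Pollak)
Check (3,2,2) → sorted (2,2,3): b_1=2>1, not a PF.
3^3 − 16 = 27 − 16 = 11

11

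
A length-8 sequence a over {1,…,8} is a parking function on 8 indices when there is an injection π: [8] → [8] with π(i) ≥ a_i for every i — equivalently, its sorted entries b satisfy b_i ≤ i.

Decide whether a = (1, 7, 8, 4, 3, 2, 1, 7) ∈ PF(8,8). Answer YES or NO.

Sorted: b = (1, 1, 2, 3, 4, 7, 7, 8).
  b_1=1 ≤ 1
  b_2=1 ≤ 2
  b_3=2 ≤ 3
  b_4=3 ≤ 4
  b_5=4 ≤ 5
  b_6=7 > 6
  fails at i=6 ⇒ NO

NO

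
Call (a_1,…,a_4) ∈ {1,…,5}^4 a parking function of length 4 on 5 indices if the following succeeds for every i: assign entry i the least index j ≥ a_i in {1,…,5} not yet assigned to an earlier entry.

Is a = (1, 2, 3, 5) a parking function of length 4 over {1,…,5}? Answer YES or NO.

Sorted: b = (1, 2, 3, 5).
  b_1=1 ≤ 2
  b_2=2 ≤ 3
  b_3=3 ≤ 4
  b_4=5 ≤ 5
All bounds hold ⇒ YES

YES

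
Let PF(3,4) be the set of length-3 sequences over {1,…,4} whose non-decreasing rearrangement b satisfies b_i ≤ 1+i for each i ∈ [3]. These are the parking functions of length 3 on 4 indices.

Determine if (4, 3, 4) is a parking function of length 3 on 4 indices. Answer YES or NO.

NO

Order a: b = (3, 4, 4).
  b_1=3 > 2
  fails at i=1 ⇒ NO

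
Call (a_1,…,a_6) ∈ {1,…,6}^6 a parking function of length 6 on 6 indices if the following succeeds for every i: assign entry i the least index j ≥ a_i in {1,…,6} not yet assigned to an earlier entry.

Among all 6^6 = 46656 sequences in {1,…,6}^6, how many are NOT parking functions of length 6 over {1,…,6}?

|PF| = 1·7^5 = 1 · 16807 = 16807
Example (6,6,6,2,6,6) → sorted (2,6,6,6,6,6): b_1=2>1, not a PF.
6^6 − 16807 = 46656 − 16807 = 29849

29849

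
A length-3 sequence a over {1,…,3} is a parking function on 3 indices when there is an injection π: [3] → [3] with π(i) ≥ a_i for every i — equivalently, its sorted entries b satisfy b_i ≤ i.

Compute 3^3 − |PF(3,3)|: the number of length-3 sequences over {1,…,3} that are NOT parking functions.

Count = 1·4^2 = 1×16 = 16 (Konheim–Weiss)
One tuple (2,3,3) → sorted (2,3,3): b_1=2>1, not a PF.
3^3 − 16 = 27 − 16 = 11

11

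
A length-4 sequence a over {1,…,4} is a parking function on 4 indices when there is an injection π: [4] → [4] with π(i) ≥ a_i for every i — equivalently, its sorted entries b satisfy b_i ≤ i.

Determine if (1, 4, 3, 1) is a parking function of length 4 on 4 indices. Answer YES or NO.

Rearranged: b = (1, 1, 3, 4).
  b_1=1 ≤ 1
  b_2=1 ≤ 2
  b_3=3 ≤ 3
  b_4=4 ≤ 4
All bounds hold ⇒ YES

YES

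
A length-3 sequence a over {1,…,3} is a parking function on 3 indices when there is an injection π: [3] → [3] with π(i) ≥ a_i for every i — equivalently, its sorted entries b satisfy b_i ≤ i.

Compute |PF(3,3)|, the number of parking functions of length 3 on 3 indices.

16

|PF(3,3)| = (3−3+1)·(3+1)^(3−1) = 1 · 16 = 16 (Konheim–Weiss)
One tuple (1,2,2) → sorted (1,2,2): b_i ≤ i ∀i, a PF.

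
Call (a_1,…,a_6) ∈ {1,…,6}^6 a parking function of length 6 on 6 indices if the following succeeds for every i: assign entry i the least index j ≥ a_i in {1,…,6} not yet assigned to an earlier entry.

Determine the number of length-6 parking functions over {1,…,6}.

|PF(6,6)| = (6+1−6)·(6+1)^{6−1} = 1×16807 = 16807
E.g. (2,1,4,1,1,5) → sorted (1,1,1,2,4,5): b_i ≤ i ∀i, a PF.

16807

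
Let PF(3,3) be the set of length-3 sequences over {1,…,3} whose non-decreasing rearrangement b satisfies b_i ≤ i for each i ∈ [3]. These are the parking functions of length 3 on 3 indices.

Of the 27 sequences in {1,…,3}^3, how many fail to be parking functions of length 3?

11

#PF = (3+1−3)·(3+1)^{3−1} = 1×16 = 16 (Konheim–Weiss)
E.g. (2,2,2) → sorted (2,2,2): b_1=2>1, not a PF.
Total 27; non-PF = 27−16 = 11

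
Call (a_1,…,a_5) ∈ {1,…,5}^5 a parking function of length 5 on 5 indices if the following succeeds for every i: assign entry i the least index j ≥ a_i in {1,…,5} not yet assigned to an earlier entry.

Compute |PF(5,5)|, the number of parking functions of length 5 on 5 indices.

Count = (5+1−5)·(5+1)^{5−1} = 1·1296 = 1296 (Pollak)
Example (3,4,2,4,1) → sorted (1,2,3,4,4): b_i ≤ i ∀i, a PF.

1296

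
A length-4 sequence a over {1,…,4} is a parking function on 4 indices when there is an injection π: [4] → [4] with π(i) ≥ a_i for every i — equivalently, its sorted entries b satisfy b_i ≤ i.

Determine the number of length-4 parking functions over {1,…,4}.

125

|PF| = (5−4)·5^(4−1) = 1 · 125 = 125 (Pollak)
Check (3,1,2,4) → sorted (1,2,3,4): b_i ≤ i ∀i, a PF.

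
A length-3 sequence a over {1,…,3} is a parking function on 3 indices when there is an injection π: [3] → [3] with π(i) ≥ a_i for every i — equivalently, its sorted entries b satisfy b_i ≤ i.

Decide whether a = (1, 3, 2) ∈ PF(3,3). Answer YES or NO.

Order a: b = (1, 2, 3).
  b_1=1 ≤ 1
  b_2=2 ≤ 2
  b_3=3 ≤ 3
All bounds hold ⇒ YES

YES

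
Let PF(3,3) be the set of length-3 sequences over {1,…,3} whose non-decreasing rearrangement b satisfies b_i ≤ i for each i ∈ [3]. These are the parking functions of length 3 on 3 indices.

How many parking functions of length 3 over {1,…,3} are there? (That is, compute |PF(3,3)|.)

Count = (3−3+1)·(3+1)^(3−1) = 1·16 = 16 (Konheim–Weiss)
Example (3,1,2) → sorted (1,2,3): b_i ≤ i ∀i, a PF.

16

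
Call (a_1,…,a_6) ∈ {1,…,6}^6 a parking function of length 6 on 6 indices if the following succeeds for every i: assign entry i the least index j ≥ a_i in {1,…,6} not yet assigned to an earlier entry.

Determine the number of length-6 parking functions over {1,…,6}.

#PF = (7−6)·7^(6−1) = 1 · 16807 = 16807 (Konheim–Weiss)
Check (5,4,2,1,2,2) → sorted (1,2,2,2,4,5): b_i ≤ i ∀i, a PF.

16807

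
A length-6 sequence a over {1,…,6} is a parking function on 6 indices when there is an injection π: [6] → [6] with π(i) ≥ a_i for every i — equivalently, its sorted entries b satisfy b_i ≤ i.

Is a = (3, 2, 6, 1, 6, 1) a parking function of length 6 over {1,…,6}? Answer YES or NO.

NO

Order a: b = (1, 1, 2, 3, 6, 6).
  b_1=1 ≤ 1
  b_2=1 ≤ 2
  b_3=2 ≤ 3
  b_4=3 ≤ 4
  b_5=6 > 5
  fails at i=5 ⇒ NO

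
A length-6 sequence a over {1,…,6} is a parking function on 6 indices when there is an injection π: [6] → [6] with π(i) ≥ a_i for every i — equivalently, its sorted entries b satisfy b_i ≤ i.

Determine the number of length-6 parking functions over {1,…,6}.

16807

|PF(6,6)| = (6+1−6)·(6+1)^{6−1} = 1 · 16807 = 16807 [KW]
One tuple (3,1,5,5,2,1) → sorted (1,1,2,3,5,5): b_i ≤ i ∀i, a PF.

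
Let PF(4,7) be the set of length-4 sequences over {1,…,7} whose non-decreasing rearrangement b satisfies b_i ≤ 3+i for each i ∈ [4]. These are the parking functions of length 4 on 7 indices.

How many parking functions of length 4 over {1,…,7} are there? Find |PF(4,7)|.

2048

#PF = (7−4+1)·(7+1)^(4−1) = 4×512 = 2048
Example (4,7,2,5) → sorted (2,4,5,7): b_i ≤ 3+i ∀i, a PF.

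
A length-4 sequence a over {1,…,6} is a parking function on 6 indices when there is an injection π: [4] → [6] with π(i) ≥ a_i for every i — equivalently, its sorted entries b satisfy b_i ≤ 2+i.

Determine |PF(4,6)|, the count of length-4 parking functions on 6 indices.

1029

|PF(4,6)| = (6+1−4)·(6+1)^{4−1} = 3·343 = 1029 [KW]
Check (4,2,5,5) → sorted (2,4,5,5): b_i ≤ 2+i ∀i, a PF.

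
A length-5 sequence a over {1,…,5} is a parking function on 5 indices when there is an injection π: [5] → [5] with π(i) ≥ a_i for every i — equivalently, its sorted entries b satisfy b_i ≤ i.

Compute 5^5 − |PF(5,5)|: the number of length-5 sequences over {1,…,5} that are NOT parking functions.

Count = (5+1−5)·(5+1)^{5−1} = 1·1296 = 1296
One tuple (5,2,4,5,5) → sorted (2,4,5,5,5): b_1=2>1, not a PF.
5^5 − 1296 = 3125 − 1296 = 1829

1829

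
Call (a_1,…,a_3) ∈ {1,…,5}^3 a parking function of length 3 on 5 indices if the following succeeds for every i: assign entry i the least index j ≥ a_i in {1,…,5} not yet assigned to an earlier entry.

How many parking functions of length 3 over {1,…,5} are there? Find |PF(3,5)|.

108

#PF = (5−3+1)·(5+1)^(3−1) = 3×36 = 108 (Pollak)
Example (2,1,5) → sorted (1,2,5): b_i ≤ 2+i ∀i, a PF.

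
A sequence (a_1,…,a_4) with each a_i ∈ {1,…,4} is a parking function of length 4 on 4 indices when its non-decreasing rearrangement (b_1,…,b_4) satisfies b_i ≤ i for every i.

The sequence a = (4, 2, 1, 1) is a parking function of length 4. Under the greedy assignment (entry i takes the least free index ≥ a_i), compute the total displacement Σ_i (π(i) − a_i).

2

Σπ = 4·5/2 = 10 (π permutes [4]); Σa = 4+2+1+1 = 8; disp = 10−8 = 2.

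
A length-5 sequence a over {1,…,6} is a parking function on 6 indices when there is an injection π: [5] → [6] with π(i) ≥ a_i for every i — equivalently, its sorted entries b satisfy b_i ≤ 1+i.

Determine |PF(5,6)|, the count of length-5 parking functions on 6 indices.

4802

|PF(5,6)| = (6+1−5)·(6+1)^{5−1} = 2×2401 = 4802 (Konheim–Weiss)
One tuple (2,2,3,4,4) → sorted (2,2,3,4,4): b_i ≤ 1+i ∀i, a PF.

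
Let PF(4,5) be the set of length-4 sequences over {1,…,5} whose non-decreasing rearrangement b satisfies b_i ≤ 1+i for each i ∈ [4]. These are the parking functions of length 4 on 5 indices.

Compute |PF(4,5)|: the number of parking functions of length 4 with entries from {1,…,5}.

432

#PF = (5−4+1)·(5+1)^(4−1) = 2·216 = 432 (Pollak)
One tuple (3,2,2,2) → sorted (2,2,2,3): b_i ≤ 1+i ∀i, a PF.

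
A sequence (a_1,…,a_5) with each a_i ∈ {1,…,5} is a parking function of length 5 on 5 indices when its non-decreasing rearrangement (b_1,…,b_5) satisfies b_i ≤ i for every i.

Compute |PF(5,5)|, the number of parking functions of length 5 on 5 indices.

|PF| = (6−5)·6^(5−1) = 1·1296 = 1296 (Pollak)
Example (2,5,4,3,1) → sorted (1,2,3,4,5): b_i ≤ i ∀i, a PF.

1296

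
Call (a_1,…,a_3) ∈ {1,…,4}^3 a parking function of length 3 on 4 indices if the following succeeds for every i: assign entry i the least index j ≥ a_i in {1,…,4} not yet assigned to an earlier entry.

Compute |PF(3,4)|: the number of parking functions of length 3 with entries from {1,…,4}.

50

|PF(3,4)| = (4+1−3)·(4+1)^{3−1} = 2×25 = 50
One tuple (3,3,1) → sorted (1,3,3): b_i ≤ 1+i ∀i, a PF.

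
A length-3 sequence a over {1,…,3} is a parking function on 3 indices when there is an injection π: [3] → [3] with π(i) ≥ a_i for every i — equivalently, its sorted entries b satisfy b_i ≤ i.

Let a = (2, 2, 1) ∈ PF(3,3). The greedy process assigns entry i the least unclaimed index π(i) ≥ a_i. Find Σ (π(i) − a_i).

1

Σπ = 3·4/2 = 6 (π permutes [3]); Σa = 2+2+1 = 5; disp = 6−5 = 1.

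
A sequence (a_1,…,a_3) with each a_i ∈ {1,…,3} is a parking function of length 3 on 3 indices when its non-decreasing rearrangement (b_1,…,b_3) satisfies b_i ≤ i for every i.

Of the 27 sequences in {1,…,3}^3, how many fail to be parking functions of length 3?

|PF(3,3)| = (3−3+1)·(3+1)^(3−1) = 1×16 = 16 (Pollak)
Check (3,3,2) → sorted (2,3,3): b_1=2>1, not a PF.
Total 27; non-PF = 27−16 = 11

11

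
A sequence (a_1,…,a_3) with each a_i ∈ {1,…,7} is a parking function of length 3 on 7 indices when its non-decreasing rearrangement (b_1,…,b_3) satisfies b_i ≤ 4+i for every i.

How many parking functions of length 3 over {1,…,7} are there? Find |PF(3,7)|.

320

#PF = (8−3)·8^(3−1) = 5 · 64 = 320 [KW]
E.g. (4,6,2) → sorted (2,4,6): b_i ≤ 4+i ∀i, a PF.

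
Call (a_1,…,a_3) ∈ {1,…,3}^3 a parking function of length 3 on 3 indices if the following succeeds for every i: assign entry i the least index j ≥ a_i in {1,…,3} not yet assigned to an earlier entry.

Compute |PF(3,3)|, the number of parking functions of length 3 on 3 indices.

#PF = 1·4^2 = 1 · 16 = 16
Example (2,2,1) → sorted (1,2,2): b_i ≤ i ∀i, a PF.

16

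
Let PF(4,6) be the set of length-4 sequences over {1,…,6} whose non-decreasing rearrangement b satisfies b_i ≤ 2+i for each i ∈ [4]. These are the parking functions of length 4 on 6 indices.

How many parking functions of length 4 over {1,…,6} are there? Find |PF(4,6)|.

1029

Count = 3·7^3 = 3×343 = 1029
Example (3,1,6,4) → sorted (1,3,4,6): b_i ≤ 2+i ∀i, a PF.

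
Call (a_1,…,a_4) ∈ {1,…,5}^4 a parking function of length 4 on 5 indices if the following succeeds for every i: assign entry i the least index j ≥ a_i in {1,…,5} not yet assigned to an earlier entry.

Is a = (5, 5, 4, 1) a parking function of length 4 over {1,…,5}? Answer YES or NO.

Order a: b = (1, 4, 5, 5).
  b_1=1 ≤ 2
  b_2=4 > 3
  fails at i=2 ⇒ NO

NO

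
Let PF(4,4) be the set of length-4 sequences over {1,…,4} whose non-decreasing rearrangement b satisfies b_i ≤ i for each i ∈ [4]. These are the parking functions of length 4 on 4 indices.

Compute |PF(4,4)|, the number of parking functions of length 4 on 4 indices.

125

|PF(4,4)| = (5−4)·5^(4−1) = 1 · 125 = 125 (Pollak)
E.g. (2,1,3,1) → sorted (1,1,2,3): b_i ≤ i ∀i, a PF.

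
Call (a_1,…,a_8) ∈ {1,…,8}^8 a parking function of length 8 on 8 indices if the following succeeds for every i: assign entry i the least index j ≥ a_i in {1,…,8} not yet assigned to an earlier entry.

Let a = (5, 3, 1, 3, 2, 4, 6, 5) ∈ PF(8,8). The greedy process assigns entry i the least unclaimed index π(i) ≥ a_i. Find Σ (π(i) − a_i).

Σπ = 8·9/2 = 36 (π permutes [8]); Σa = 5+3+1+3+2+4+6+5 = 29; disp = 36−29 = 7.

7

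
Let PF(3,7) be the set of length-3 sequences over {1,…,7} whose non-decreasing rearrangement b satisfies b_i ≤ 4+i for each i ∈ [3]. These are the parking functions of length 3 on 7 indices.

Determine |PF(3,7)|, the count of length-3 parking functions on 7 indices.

320

#PF = (8−3)·8^(3−1) = 5 · 64 = 320 (Konheim–Weiss)
One tuple (3,3,4) → sorted (3,3,4): b_i ≤ 4+i ∀i, a PF.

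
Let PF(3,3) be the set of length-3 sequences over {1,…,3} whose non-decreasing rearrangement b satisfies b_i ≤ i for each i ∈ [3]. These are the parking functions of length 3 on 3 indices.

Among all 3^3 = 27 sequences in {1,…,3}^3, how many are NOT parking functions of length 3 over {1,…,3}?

11

|PF| = (3−3+1)·(3+1)^(3−1) = 1 · 16 = 16 [KW]
Example (1,3,3) → sorted (1,3,3): b_2=3>2, not a PF.
So 27 − 16 = 11 fail.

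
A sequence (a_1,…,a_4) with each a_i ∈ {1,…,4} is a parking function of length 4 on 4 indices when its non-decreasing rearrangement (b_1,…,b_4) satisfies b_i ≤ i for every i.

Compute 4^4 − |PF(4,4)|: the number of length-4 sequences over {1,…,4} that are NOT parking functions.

|PF| = 1·5^3 = 1×125 = 125 [KW]
Check (3,4,3,3) → sorted (3,3,3,4): b_1=3>1, not a PF.
So 256 − 125 = 131 fail.

131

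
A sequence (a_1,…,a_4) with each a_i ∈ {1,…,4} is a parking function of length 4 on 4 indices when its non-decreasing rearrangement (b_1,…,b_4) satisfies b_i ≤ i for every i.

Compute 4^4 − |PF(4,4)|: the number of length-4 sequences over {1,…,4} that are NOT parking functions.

131

Count = (4−4+1)·(4+1)^(4−1) = 1 · 125 = 125 (Pollak)
E.g. (4,2,4,1) → sorted (1,2,4,4): b_3=4>3, not a PF.
Total 256; non-PF = 256−125 = 131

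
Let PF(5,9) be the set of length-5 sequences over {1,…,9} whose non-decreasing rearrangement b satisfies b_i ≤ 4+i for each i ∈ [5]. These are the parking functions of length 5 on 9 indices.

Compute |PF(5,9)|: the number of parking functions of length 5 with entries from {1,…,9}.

#PF = (9−5+1)·(9+1)^(5−1) = 5 · 10000 = 50000 (Konheim–Weiss)
Example (2,2,4,6,6) → sorted (2,2,4,6,6): b_i ≤ 4+i ∀i, a PF.

50000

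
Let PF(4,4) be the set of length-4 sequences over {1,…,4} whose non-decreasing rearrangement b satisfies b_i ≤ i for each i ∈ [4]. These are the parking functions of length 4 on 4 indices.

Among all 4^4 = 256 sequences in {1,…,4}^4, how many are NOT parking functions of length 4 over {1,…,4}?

|PF(4,4)| = 1·5^3 = 1·125 = 125 (Konheim–Weiss)
E.g. (2,2,2,2) → sorted (2,2,2,2): b_1=2>1, not a PF.
So 256 − 125 = 131 fail.

131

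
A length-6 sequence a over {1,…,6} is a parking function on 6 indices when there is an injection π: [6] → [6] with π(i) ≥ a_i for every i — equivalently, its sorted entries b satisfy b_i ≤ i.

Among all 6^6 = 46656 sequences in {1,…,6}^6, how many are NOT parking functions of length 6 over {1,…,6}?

29849

Count = (6−6+1)·(6+1)^(6−1) = 1·16807 = 16807 [KW]
E.g. (1,3,3,6,2,6) → sorted (1,2,3,3,6,6): b_5=6>5, not a PF.
Total 46656; non-PF = 46656−16807 = 29849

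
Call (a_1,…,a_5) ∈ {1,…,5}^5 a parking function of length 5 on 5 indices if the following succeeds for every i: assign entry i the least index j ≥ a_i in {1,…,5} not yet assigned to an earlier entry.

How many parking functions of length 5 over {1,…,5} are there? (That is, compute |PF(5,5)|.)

1296

Count = (5+1−5)·(5+1)^{5−1} = 1×1296 = 1296 [KW]
Example (3,1,1,4,5) → sorted (1,1,3,4,5): b_i ≤ i ∀i, a PF.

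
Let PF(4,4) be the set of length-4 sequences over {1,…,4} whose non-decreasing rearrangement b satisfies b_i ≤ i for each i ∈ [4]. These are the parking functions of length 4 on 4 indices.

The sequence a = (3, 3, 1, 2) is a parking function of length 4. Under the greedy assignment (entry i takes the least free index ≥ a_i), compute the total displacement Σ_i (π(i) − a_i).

Σπ(i) = 1+…+4 = 10; Σa = 3+3+1+2 = 9; disp = 10−9 = 1.

1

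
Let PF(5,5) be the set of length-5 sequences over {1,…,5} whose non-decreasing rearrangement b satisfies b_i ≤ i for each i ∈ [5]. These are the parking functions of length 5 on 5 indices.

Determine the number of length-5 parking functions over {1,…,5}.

|PF| = (5+1−5)·(5+1)^{5−1} = 1 · 1296 = 1296 (Konheim–Weiss)
Example (1,3,2,3,2) → sorted (1,2,2,3,3): b_i ≤ i ∀i, a PF.

1296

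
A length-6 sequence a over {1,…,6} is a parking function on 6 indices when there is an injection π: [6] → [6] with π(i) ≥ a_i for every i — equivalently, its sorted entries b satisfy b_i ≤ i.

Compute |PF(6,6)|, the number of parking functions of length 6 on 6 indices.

16807

|PF| = 1·7^5 = 1 · 16807 = 16807 (Pollak)
Check (3,1,1,5,5,2) → sorted (1,1,2,3,5,5): b_i ≤ i ∀i, a PF.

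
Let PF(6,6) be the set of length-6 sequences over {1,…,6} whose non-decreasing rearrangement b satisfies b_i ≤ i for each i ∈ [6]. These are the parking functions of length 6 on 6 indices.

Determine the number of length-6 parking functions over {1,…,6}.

|PF(6,6)| = (6+1−6)·(6+1)^{6−1} = 1 · 16807 = 16807
One tuple (4,1,2,4,5,2) → sorted (1,2,2,4,4,5): b_i ≤ i ∀i, a PF.

16807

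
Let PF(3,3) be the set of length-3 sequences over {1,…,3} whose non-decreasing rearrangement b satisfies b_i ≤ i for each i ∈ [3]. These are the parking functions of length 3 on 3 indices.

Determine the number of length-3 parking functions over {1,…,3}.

16

|PF(3,3)| = (3−3+1)·(3+1)^(3−1) = 1·16 = 16 (Pollak)
Check (2,1,3) → sorted (1,2,3): b_i ≤ i ∀i, a PF.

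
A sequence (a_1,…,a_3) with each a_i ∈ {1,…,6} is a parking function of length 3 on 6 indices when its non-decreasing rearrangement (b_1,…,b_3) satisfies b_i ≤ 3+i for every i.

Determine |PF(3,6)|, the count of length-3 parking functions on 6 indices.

|PF| = 4·7^2 = 4·49 = 196 (Pollak)
E.g. (1,2,6) → sorted (1,2,6): b_i ≤ 3+i ∀i, a PF.

196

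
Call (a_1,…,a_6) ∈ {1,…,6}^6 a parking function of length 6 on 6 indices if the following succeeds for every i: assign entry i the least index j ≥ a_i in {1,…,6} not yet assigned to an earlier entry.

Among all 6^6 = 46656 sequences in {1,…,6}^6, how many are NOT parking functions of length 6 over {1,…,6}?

29849

Count = (7−6)·7^(6−1) = 1×16807 = 16807 (Pollak)
One tuple (3,1,6,5,2,5) → sorted (1,2,3,5,5,6): b_4=5>4, not a PF.
So 46656 − 16807 = 29849 fail.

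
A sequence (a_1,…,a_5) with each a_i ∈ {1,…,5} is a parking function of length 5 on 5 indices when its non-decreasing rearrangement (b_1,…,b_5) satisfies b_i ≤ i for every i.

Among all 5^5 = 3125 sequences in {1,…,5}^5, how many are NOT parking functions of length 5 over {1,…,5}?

1829

#PF = (5−5+1)·(5+1)^(5−1) = 1×1296 = 1296 (Konheim–Weiss)
Example (5,5,5,1,1) → sorted (1,1,5,5,5): b_3=5>3, not a PF.
So 3125 − 1296 = 1829 fail.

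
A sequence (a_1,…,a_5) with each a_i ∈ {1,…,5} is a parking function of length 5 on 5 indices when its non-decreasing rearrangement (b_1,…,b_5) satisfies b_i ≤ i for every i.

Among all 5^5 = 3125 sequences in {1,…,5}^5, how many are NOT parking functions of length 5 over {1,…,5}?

#PF = (5+1−5)·(5+1)^{5−1} = 1·1296 = 1296 (Pollak)
E.g. (4,5,5,4,1) → sorted (1,4,4,5,5): b_2=4>2, not a PF.
So 3125 − 1296 = 1829 fail.

1829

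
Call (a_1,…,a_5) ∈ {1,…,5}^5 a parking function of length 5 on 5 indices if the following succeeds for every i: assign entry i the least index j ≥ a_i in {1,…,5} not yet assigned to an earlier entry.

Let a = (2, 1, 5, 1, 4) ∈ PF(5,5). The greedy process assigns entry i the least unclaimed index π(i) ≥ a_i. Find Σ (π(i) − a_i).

Σπ = 15 ({1..5} each once); Σa = 2+1+5+1+4 = 13; disp = 15−13 = 2.

2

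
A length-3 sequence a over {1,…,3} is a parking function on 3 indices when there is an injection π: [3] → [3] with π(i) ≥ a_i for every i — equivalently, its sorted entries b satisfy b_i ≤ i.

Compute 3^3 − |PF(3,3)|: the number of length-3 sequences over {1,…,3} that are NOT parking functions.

|PF(3,3)| = (3−3+1)·(3+1)^(3−1) = 1×16 = 16 (Konheim–Weiss)
E.g. (2,3,3) → sorted (2,3,3): b_1=2>1, not a PF.
3^3 − 16 = 27 − 16 = 11

11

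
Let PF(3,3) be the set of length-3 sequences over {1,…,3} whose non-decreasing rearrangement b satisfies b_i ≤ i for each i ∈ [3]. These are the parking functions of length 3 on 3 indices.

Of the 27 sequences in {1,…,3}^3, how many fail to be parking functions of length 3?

Count = (3+1−3)·(3+1)^{3−1} = 1×16 = 16 (Konheim–Weiss)
E.g. (3,3,3) → sorted (3,3,3): b_1=3>1, not a PF.
Total 27; non-PF = 27−16 = 11

11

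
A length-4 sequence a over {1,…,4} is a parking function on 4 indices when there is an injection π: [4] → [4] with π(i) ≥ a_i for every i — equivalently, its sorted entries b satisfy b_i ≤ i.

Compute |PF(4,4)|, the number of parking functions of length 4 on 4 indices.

#PF = (4−4+1)·(4+1)^(4−1) = 1 · 125 = 125
Check (3,1,1,2) → sorted (1,1,2,3): b_i ≤ i ∀i, a PF.

125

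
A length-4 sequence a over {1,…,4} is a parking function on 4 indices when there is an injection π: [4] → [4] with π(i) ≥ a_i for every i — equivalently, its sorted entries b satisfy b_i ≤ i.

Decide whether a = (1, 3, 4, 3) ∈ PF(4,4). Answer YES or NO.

Order a: b = (1, 3, 3, 4).
  b_1=1 ≤ 1
  b_2=3 > 2
  fails at i=2 ⇒ NO

NO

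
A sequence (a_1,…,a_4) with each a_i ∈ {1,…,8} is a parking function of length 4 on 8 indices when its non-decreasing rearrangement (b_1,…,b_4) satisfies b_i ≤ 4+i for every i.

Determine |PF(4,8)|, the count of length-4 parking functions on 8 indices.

#PF = 5·9^3 = 5 · 729 = 3645 (Pollak)
Check (1,4,6,3) → sorted (1,3,4,6): b_i ≤ 4+i ∀i, a PF.

3645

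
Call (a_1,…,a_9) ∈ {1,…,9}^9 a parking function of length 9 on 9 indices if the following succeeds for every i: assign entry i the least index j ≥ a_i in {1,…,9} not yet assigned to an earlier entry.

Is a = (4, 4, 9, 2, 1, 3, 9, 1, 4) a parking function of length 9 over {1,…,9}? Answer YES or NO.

Rearranged: b = (1, 1, 2, 3, 4, 4, 4, 9, 9).
  b_1=1 ≤ 1
  b_2=1 ≤ 2
  b_3=2 ≤ 3
  b_4=3 ≤ 4
  b_5=4 ≤ 5
  b_6=4 ≤ 6
  b_7=4 ≤ 7
  b_8=9 > 8
  fails at i=8 ⇒ NO

NO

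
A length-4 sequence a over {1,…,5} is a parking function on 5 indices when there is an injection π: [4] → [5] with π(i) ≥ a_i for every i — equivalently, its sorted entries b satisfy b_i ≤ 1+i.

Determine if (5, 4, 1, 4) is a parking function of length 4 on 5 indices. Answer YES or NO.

Order a: b = (1, 4, 4, 5).
  b_1=1 ≤ 2
  b_2=4 > 3
  fails at i=2 ⇒ NO

NO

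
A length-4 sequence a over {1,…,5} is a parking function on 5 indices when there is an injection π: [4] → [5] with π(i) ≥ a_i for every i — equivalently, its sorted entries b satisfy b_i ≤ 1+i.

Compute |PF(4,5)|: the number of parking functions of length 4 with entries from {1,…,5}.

#PF = (5+1−4)·(5+1)^{4−1} = 2·216 = 432 (Konheim–Weiss)
One tuple (1,3,2,3) → sorted (1,2,3,3): b_i ≤ 1+i ∀i, a PF.

432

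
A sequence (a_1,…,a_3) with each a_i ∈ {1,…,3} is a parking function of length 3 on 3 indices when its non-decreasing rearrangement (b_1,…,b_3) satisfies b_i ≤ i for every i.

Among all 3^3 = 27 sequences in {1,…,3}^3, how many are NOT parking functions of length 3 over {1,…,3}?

|PF| = (3+1−3)·(3+1)^{3−1} = 1×16 = 16 [KW]
E.g. (2,2,2) → sorted (2,2,2): b_1=2>1, not a PF.
So 27 − 16 = 11 fail.

11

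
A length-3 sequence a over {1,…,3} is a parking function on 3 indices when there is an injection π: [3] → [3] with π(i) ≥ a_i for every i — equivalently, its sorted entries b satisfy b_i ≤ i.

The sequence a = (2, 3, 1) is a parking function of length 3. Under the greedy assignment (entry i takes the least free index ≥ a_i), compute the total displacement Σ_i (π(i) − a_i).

Σπ = 6 ({1..3} each once); Σa = 2+3+1 = 6; disp = 6−6 = 0.

0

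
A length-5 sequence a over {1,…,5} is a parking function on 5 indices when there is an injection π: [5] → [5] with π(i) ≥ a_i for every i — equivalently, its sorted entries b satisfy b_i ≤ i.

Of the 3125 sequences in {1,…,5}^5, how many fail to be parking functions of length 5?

Count = (5−5+1)·(5+1)^(5−1) = 1·1296 = 1296 [KW]
Check (3,3,5,4,4) → sorted (3,3,4,4,5): b_1=3>1, not a PF.
5^5 − 1296 = 3125 − 1296 = 1829

1829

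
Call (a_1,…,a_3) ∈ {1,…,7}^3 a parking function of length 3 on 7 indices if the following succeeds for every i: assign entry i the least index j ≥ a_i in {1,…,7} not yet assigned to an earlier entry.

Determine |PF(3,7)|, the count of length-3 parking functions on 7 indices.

320

|PF(3,7)| = 5·8^2 = 5·64 = 320
Check (3,4,4) → sorted (3,4,4): b_i ≤ 4+i ∀i, a PF.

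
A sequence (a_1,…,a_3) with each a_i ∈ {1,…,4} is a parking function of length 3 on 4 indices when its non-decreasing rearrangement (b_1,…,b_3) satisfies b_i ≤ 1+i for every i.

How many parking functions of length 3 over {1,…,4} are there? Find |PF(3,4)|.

#PF = (4−3+1)·(4+1)^(3−1) = 2×25 = 50 (Pollak)
E.g. (4,3,2) → sorted (2,3,4): b_i ≤ 1+i ∀i, a PF.

50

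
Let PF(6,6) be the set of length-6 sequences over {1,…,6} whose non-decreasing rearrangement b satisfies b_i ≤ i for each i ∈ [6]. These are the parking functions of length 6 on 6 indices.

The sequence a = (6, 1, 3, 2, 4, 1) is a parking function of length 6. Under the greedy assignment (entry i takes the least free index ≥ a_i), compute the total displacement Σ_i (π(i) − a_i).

4

Σπ(i) = 1+…+6 = 21; Σa = 6+1+3+2+4+1 = 17; disp = 21−17 = 4.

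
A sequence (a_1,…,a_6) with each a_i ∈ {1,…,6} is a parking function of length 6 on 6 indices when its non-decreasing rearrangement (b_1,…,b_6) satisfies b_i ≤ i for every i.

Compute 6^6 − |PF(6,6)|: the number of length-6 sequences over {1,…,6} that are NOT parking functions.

Count = (6+1−6)·(6+1)^{6−1} = 1 · 16807 = 16807
Example (6,4,4,6,4,5) → sorted (4,4,4,5,6,6): b_1=4>1, not a PF.
So 46656 − 16807 = 29849 fail.

29849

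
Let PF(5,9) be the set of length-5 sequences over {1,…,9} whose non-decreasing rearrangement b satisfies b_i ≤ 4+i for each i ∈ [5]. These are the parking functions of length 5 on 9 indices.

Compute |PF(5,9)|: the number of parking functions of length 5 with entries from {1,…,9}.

50000

|PF| = (9+1−5)·(9+1)^{5−1} = 5 · 10000 = 50000 [KW]
Check (3,2,2,8,8) → sorted (2,2,3,8,8): b_i ≤ 4+i ∀i, a PF.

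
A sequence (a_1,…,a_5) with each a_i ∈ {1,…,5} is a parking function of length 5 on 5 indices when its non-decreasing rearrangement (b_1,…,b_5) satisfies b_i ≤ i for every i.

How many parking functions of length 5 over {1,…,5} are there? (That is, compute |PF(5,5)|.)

#PF = (5+1−5)·(5+1)^{5−1} = 1·1296 = 1296
One tuple (2,3,4,1,2) → sorted (1,2,2,3,4): b_i ≤ i ∀i, a PF.

1296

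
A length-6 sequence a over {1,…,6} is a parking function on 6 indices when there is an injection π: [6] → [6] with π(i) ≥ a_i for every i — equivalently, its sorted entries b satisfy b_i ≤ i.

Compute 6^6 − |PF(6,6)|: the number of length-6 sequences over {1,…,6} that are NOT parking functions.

29849

|PF| = (7−6)·7^(6−1) = 1 · 16807 = 16807
Check (4,3,4,4,4,6) → sorted (3,4,4,4,4,6): b_1=3>1, not a PF.
So 46656 − 16807 = 29849 fail.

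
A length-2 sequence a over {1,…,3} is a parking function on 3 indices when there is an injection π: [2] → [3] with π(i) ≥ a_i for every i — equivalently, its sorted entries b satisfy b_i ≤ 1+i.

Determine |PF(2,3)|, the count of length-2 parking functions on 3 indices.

|PF(2,3)| = (4−2)·4^(2−1) = 2·4 = 8 [KW]
E.g. (1,1) → sorted (1,1): b_i ≤ 1+i ∀i, a PF.

8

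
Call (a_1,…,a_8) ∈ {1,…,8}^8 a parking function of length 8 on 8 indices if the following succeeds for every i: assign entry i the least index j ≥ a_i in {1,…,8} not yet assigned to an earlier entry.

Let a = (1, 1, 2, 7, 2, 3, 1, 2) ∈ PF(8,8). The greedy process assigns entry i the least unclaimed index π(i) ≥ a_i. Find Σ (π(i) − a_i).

Σπ(i) = 1+…+8 = 36; Σa = 1+1+2+7+2+3+1+2 = 19; disp = 36−19 = 17.

17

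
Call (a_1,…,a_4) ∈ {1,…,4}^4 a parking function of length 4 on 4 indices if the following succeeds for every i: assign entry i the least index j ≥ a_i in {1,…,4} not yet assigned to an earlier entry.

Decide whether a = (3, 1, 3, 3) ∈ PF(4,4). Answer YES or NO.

Rearranged: b = (1, 3, 3, 3).
  b_1=1 ≤ 1
  b_2=3 > 2
  fails at i=2 ⇒ NO

NO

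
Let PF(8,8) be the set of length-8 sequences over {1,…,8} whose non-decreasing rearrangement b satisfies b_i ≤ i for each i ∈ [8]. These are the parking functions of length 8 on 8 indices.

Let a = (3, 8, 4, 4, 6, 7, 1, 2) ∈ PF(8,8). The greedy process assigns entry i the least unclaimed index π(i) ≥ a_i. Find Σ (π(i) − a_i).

Σπ = 8·9/2 = 36 (π permutes [8]); Σa = 3+8+4+4+6+7+1+2 = 35; disp = 36−35 = 1.

1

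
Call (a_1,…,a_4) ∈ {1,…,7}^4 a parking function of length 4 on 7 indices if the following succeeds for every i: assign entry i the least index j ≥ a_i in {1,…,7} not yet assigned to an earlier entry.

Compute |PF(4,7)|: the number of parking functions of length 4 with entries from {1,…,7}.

Count = (8−4)·8^(4−1) = 4·512 = 2048
Check (4,5,7,1) → sorted (1,4,5,7): b_i ≤ 3+i ∀i, a PF.

2048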